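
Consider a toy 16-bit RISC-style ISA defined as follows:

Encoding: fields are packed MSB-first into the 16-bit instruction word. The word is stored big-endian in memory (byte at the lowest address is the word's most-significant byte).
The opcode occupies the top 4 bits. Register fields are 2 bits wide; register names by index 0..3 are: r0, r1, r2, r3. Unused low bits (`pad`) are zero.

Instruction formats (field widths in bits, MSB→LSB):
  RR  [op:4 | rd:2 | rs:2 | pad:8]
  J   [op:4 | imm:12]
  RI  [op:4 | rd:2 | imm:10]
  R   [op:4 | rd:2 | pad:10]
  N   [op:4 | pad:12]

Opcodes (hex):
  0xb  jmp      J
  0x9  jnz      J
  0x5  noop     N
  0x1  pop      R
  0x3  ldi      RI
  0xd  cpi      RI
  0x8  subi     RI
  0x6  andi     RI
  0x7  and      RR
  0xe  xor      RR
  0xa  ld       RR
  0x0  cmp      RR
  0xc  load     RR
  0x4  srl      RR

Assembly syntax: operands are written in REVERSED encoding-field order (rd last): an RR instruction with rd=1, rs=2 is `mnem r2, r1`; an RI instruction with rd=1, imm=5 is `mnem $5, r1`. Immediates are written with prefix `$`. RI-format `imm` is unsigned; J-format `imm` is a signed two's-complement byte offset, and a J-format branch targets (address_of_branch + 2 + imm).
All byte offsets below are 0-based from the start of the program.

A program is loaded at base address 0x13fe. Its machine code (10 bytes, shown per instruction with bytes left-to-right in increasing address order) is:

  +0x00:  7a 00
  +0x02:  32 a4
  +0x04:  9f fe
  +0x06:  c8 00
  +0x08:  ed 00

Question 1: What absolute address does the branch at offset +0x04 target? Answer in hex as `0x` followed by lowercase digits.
0x1402

+0x04: 9f fe ⇒ word 0x9ffe (big)
  opcode bits[15:12]=0x9: jnz/J
  imm: (w>>0)&0xfff=0xffe (s12→-2) → $-2
  target = base 0x13fe + off 0x04 + 2 + imm -2 = 0x1402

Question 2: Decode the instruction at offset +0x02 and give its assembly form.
[02] 32 a4 → 0x32a4
  op=0x32a4>>12=0x3 ⇒ ldi (RI)
  rd: (w>>10)&0x3=0x0 → r0
  imm: (w>>0)&0x3ff=0x2a4 → $676

ldi $676, r0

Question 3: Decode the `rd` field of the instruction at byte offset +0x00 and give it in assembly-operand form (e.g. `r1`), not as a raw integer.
@+00  big-endian(7a 00) = 0x7a00
  op=0x7a00>>12=0x7 ⇒ and (RR)
  rd: (w>>10)&0x3=0x2 → r2
  rs: (w>>8)&0x3=0x2 → r2

r2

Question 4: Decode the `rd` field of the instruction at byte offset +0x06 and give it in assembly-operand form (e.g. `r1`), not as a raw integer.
off 0x06: read c8 00 as big → 0xc800
  op=0xc800>>12=0xc ⇒ load (RR)
  rd@[11:10]=0x2 ⇒ r2
  rs@[9:8]=0x0 ⇒ r0

r2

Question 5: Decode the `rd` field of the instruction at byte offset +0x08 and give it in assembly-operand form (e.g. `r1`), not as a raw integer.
@+08  big-endian(ed 00) = 0xed00
  op=0xed00>>12=0xe ⇒ xor (RR)
  [11:10] rd=3 = r3
  [9:8] rs=1 = r1

r3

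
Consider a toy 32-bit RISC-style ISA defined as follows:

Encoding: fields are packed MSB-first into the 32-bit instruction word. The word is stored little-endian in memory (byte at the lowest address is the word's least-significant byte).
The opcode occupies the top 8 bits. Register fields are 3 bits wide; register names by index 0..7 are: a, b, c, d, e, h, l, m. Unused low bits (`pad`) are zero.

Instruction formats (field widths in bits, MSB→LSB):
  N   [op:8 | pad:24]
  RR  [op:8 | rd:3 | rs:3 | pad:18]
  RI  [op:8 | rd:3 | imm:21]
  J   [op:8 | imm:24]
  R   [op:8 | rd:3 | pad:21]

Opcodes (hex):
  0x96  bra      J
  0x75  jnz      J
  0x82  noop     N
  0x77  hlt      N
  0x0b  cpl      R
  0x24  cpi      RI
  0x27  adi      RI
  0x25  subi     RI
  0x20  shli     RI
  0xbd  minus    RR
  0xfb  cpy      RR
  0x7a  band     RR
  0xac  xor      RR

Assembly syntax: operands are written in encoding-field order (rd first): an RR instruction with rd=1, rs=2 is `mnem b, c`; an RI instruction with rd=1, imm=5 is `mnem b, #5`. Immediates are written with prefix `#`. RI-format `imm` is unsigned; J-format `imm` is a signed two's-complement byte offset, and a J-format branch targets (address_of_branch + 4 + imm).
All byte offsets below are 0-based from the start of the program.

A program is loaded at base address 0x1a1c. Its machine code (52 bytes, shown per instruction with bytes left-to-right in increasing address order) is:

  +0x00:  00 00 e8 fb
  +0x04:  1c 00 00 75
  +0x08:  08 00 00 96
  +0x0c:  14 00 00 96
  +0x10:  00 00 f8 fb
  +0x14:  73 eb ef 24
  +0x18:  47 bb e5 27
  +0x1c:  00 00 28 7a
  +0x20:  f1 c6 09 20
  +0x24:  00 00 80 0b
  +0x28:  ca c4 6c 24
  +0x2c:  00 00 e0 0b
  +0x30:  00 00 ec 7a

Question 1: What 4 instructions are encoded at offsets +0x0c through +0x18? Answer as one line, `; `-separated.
bra #20; cpy m, l; cpi m, #1043315; adi m, #375623

[0c] 14 00 00 96 → 0x96000014
  op=0x96000014>>24=0x96 ⇒ bra (J)
  imm@[23:0]=0x14 ⇒ #20
[10] 00 00 f8 fb → 0xfbf80000
  op=0xfbf80000>>24=0xfb ⇒ cpy (RR)
  rd@[23:21]=0x7 ⇒ m
  rs@[20:18]=0x6 ⇒ l
[14] 73 eb ef 24 → 0x24efeb73
  op=0x24efeb73>>24=0x24 ⇒ cpi (RI)
  rd@[23:21]=0x7 ⇒ m
  imm@[20:0]=0xfeb73 ⇒ #1043315
[18] 47 bb e5 27 → 0x27e5bb47
  op=0x27e5bb47>>24=0x27 ⇒ adi (RI)
  rd@[23:21]=0x7 ⇒ m
  imm@[20:0]=0x5bb47 ⇒ #375623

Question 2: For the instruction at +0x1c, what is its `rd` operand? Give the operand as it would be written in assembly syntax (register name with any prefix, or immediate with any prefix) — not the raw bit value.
b

+0x1c: 00 00 28 7a ⇒ word 0x7a280000 (little)
  opcode bits[31:24]=0x7a: band/RR
  [23:21] rd=1 = b
  [20:18] rs=2 = c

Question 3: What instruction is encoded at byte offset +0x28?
[28] ca c4 6c 24 → 0x246cc4ca
  op=0x246cc4ca>>24=0x24 ⇒ cpi (RI)
  [23:21] rd=3 = d
  [20:0] imm=836810 = #836810

cpi d, #836810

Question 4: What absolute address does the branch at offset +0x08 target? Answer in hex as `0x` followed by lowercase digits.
0x1a30

@+08  little-endian(08 00 00 96) = 0x96000008
  top 8b → 0x96 → bra [J]
  [23:0] imm=8 = #8
  target = base 0x1a1c + off 0x08 + 4 + imm 8 = 0x1a30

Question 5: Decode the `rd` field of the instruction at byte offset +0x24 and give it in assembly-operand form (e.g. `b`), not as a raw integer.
e

[24] 00 00 80 0b → 0x0b800000
  opcode bits[31:24]=0xb: cpl/R
  [23:21] rd=4 = e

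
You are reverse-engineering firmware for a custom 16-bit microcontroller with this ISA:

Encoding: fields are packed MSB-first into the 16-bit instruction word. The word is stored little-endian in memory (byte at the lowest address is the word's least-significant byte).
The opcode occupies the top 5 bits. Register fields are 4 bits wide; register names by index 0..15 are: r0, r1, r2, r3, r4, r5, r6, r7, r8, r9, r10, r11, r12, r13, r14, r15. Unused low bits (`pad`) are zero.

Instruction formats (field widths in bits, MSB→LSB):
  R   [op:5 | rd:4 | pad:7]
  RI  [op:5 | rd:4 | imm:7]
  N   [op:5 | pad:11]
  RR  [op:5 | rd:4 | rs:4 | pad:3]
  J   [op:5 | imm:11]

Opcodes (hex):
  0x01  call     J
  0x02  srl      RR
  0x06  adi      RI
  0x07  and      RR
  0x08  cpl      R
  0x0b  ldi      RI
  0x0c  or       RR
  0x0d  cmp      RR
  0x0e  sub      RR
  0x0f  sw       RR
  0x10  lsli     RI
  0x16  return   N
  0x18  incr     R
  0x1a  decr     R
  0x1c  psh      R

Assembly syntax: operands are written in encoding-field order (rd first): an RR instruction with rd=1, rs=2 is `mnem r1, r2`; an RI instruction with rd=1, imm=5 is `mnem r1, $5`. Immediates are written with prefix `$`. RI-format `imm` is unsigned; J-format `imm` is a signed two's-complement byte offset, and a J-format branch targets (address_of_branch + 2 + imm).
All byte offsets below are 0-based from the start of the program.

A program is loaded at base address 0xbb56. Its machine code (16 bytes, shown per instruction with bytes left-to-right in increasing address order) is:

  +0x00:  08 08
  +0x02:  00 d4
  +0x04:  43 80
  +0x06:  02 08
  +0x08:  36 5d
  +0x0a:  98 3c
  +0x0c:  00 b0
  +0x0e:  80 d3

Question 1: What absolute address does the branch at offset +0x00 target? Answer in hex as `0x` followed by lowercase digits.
0xbb60

@+00  little-endian(08 08) = 0x0808
  opcode bits[15:11]=0x1: call/J
  imm: (w>>0)&0x7ff=0x8 → $8
  target = base 0xbb56 + off 0x00 + 2 + imm 8 = 0xbb60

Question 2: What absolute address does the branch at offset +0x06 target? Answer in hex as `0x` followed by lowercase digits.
0xbb60

+0x06: 02 08 ⇒ word 0x0802 (little)
  opcode bits[15:11]=0x1: call/J
  [10:0] imm=2 = $2
  target = base 0xbb56 + off 0x06 + 2 + imm 2 = 0xbb60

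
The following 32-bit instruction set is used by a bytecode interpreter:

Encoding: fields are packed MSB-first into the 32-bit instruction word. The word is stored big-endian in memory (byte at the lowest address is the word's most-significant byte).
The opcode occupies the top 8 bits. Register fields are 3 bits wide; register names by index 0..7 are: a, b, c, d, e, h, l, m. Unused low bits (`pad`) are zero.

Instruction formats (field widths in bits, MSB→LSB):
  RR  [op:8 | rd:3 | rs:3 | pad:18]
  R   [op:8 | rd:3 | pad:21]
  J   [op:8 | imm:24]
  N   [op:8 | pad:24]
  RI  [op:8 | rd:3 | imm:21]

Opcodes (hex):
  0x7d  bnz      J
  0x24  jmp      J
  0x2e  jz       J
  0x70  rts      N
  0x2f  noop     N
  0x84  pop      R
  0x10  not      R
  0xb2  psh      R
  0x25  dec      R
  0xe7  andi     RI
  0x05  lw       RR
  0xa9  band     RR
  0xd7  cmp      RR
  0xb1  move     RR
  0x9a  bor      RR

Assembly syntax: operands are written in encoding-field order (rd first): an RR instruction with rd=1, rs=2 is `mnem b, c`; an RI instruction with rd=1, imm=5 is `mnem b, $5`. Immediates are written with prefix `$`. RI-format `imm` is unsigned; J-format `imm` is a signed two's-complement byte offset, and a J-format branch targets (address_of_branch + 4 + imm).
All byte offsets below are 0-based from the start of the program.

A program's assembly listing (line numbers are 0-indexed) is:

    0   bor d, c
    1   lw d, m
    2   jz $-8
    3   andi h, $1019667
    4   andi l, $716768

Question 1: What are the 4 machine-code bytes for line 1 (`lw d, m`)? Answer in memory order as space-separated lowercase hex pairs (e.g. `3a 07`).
1. lw fields op=0x5:8|rd=3:3|rs=7:3|pad=0:18 → word 057c0000h → 05 7c 00 00

05 7c 00 00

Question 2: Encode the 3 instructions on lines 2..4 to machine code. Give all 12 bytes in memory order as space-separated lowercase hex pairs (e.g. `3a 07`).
2e ff ff f8 e7 af 8f 13 e7 ca ef e0

2. jz fields op=0x2e:8|imm=-8:24 → word 2efffff8h → 2e ff ff f8
3. andi fields op=0xe7:8|rd=5:3|imm=1019667:21 → word e7af8f13h → e7 af 8f 13
4. andi fields op=0xe7:8|rd=6:3|imm=716768:21 → word e7caefe0h → e7 ca ef e0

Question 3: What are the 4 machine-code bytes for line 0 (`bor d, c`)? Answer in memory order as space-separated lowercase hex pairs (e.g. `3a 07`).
9a 68 00 00

line 0 (bor): pack op=0x9a:8|rd=3:3|rs=2:3|pad=0:18 = 0x9a680000; big→ 9a 68 00 00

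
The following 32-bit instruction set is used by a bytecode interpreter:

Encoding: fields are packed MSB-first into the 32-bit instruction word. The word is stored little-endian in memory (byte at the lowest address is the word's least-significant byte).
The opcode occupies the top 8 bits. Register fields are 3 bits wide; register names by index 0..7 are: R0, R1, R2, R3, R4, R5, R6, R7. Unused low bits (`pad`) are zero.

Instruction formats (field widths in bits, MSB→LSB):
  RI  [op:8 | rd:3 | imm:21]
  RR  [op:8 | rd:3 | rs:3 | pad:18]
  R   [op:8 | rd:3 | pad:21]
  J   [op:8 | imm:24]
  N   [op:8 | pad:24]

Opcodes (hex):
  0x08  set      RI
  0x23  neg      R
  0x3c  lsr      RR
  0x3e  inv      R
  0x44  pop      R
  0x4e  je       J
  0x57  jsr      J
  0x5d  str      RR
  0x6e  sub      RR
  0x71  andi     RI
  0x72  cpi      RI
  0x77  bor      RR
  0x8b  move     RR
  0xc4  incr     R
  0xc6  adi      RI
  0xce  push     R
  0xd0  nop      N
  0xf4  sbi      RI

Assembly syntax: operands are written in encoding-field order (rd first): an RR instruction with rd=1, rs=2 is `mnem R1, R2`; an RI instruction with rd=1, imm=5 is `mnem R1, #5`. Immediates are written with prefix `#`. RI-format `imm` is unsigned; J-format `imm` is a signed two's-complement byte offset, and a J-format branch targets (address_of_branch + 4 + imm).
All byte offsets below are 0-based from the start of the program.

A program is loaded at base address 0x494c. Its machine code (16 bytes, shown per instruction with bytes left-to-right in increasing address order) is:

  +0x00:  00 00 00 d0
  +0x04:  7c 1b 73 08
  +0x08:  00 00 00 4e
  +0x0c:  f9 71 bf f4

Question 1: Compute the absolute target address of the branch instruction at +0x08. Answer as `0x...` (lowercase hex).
0x4958

@+08  little-endian(00 00 00 4e) = 0x4e000000
  top 8b → 0x4e → je [J]
  imm: (w>>0)&0xffffff=0x0 → #0
  target = base 0x494c + off 0x08 + 4 + imm 0 = 0x4958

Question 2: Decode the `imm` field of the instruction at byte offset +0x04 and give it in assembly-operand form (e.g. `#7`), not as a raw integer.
[04] 7c 1b 73 08 → 0x08731b7c
  top 8b → 0x8 → set [RI]
  rd: (w>>21)&0x7=0x3 → R3
  imm: (w>>0)&0x1fffff=0x131b7c → #1252220

#1252220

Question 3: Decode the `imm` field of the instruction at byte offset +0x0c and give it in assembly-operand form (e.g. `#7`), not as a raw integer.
off 0x0c: read f9 71 bf f4 as little → 0xf4bf71f9
  op=0xf4bf71f9>>24=0xf4 ⇒ sbi (RI)
  [23:21] rd=5 = R5
  [20:0] imm=2060793 = #2060793

#2060793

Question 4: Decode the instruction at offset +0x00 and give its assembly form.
nop

@+00  little-endian(00 00 00 d0) = 0xd0000000
  opcode bits[31:24]=0xd0: nop/N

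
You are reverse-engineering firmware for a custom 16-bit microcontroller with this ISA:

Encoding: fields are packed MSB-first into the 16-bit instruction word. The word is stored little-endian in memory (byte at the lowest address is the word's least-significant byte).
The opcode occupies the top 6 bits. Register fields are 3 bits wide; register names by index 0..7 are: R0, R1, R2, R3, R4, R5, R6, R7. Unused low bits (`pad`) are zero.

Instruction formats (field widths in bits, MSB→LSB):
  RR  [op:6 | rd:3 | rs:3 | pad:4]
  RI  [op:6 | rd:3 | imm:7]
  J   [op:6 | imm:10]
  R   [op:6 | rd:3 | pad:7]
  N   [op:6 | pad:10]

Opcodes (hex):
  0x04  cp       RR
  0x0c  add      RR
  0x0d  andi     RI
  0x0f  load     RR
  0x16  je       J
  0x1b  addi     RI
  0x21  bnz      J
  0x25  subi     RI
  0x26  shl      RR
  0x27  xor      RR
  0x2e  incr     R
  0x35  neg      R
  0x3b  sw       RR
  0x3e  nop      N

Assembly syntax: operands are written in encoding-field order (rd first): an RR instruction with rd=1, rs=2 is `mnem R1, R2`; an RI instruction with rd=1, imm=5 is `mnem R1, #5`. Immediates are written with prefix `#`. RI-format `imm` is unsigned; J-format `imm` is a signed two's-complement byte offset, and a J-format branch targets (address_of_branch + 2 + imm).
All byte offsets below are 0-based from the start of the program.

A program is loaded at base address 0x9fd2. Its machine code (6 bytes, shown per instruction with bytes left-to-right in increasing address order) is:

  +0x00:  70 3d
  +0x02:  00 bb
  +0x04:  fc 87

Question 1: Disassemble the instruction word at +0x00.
@+00  little-endian(70 3d) = 0x3d70
  opcode bits[15:10]=0xf: load/RR
  rd: (w>>7)&0x7=0x2 → R2
  rs: (w>>4)&0x7=0x7 → R7

load R2, R7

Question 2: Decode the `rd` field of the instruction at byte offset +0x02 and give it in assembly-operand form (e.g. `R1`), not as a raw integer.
R6

off 0x02: read 00 bb as little → 0xbb00
  opcode bits[15:10]=0x2e: incr/R
  rd@[9:7]=0x6 ⇒ R6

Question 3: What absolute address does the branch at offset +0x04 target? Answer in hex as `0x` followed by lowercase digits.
0x9fd4

[04] fc 87 → 0x87fc
  top 6b → 0x21 → bnz [J]
  imm@[9:0]=0x3fc (s10→-4) ⇒ #-4
  target = base 0x9fd2 + off 0x04 + 2 + imm -4 = 0x9fd4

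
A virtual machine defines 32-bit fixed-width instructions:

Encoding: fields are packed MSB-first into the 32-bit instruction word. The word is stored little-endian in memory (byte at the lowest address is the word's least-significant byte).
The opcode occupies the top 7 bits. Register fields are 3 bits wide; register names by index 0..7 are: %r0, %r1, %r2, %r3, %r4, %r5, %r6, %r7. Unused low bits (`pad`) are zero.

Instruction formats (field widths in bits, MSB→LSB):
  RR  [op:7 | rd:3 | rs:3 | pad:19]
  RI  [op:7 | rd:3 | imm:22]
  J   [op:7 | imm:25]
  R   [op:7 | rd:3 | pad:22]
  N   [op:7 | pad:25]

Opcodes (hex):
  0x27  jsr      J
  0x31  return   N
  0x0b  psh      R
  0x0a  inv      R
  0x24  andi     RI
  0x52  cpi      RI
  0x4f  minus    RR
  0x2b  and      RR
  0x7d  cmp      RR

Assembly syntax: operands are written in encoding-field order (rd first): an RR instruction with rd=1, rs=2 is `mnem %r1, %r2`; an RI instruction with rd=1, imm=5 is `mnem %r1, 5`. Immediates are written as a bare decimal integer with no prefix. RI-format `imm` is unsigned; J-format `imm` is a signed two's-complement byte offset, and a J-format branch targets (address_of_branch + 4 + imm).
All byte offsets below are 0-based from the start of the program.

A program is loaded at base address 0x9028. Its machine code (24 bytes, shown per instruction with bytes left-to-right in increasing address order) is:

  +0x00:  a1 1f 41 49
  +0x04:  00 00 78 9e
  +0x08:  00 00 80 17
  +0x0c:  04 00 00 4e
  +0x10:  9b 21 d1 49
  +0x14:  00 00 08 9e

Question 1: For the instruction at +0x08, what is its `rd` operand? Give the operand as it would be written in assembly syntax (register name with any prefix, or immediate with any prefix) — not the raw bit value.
off 0x08: read 00 00 80 17 as little → 0x17800000
  op=0x17800000>>25=0xb ⇒ psh (R)
  rd@[24:22]=0x6 ⇒ %r6

%r6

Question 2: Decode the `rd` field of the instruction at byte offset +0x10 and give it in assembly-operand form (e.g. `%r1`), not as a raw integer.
%r7

[10] 9b 21 d1 49 → 0x49d1219b
  op=0x49d1219b>>25=0x24 ⇒ andi (RI)
  rd: (w>>22)&0x7=0x7 → %r7
  imm: (w>>0)&0x3fffff=0x11219b → 1122715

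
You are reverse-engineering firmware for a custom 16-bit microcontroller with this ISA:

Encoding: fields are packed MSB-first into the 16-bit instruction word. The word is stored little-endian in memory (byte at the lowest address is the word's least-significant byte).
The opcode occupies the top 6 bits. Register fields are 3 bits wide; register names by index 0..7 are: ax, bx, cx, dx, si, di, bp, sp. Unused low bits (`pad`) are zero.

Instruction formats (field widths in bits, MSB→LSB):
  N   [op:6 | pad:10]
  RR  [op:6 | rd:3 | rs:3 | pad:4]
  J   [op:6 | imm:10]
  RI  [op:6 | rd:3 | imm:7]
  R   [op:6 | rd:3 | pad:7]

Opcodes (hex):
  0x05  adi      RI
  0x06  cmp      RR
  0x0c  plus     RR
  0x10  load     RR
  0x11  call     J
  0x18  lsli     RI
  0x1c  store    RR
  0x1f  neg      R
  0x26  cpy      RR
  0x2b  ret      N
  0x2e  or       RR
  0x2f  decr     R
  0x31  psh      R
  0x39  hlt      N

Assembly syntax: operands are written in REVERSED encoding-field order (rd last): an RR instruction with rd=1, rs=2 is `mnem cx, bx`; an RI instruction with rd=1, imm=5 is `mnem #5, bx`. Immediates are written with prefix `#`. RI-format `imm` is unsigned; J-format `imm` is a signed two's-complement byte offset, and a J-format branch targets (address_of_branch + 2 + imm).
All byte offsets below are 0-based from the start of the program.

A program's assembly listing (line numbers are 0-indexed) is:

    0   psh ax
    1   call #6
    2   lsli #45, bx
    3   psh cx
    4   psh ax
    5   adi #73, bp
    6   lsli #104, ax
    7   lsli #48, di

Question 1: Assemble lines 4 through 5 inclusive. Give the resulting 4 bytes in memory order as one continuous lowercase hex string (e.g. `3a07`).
00c44917

line 4 (psh): pack op=0x31:6|rd=0:3|pad=0:7 = 0xc400; little→ 00 c4
line 5 (adi): pack op=0x5:6|rd=6:3|imm=73:7 = 0x1749; little→ 49 17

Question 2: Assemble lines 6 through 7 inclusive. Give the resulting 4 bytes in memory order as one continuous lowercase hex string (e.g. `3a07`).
6. lsli fields op=0x18:6|rd=0:3|imm=104:7 → word 6068h → 68 60
7. lsli fields op=0x18:6|rd=5:3|imm=48:7 → word 62b0h → b0 62

6860b062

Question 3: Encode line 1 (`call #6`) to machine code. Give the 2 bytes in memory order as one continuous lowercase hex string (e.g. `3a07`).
1. call fields op=0x11:6|imm=6:10 → word 4406h → 06 44

0644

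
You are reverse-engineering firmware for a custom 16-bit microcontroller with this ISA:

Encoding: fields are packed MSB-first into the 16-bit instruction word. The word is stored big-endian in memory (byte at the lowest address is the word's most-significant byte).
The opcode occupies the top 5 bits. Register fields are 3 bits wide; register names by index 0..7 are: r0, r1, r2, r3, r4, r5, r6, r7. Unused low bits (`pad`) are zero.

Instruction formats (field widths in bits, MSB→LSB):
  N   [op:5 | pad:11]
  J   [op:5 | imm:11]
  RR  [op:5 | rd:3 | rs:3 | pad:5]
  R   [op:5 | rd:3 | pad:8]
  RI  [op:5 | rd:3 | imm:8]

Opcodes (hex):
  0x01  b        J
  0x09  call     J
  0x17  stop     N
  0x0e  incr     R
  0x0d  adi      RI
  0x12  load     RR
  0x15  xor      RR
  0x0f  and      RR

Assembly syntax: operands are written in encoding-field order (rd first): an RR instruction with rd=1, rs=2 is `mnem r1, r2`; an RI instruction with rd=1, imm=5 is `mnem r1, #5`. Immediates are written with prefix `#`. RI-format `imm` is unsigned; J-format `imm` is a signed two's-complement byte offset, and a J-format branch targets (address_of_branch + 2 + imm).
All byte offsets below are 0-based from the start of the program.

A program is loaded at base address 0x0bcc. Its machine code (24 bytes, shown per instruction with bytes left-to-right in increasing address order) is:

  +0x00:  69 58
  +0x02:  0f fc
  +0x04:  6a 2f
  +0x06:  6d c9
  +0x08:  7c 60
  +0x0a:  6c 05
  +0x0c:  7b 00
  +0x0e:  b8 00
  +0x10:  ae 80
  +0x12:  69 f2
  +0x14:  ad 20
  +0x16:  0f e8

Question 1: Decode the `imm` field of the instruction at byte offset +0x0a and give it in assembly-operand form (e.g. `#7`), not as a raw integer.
#5

off 0x0a: read 6c 05 as big → 0x6c05
  opcode bits[15:11]=0xd: adi/RI
  [10:8] rd=4 = r4
  [7:0] imm=5 = #5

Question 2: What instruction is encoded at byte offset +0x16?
@+16  big-endian(0f e8) = 0x0fe8
  top 5b → 0x1 → b [J]
  imm: (w>>0)&0x7ff=0x7e8 (s11→-24) → #-24

b #-24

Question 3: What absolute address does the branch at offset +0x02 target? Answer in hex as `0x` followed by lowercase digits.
0x0bcc

@+02  big-endian(0f fc) = 0x0ffc
  op=0x0ffc>>11=0x1 ⇒ b (J)
  imm: (w>>0)&0x7ff=0x7fc (s11→-4) → #-4
  target = base 0x0bcc + off 0x02 + 2 + imm -4 = 0x0bcc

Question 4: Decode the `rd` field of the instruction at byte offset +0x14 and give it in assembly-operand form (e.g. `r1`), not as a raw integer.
@+14  big-endian(ad 20) = 0xad20
  op=0xad20>>11=0x15 ⇒ xor (RR)
  rd@[10:8]=0x5 ⇒ r5
  rs@[7:5]=0x1 ⇒ r1

r5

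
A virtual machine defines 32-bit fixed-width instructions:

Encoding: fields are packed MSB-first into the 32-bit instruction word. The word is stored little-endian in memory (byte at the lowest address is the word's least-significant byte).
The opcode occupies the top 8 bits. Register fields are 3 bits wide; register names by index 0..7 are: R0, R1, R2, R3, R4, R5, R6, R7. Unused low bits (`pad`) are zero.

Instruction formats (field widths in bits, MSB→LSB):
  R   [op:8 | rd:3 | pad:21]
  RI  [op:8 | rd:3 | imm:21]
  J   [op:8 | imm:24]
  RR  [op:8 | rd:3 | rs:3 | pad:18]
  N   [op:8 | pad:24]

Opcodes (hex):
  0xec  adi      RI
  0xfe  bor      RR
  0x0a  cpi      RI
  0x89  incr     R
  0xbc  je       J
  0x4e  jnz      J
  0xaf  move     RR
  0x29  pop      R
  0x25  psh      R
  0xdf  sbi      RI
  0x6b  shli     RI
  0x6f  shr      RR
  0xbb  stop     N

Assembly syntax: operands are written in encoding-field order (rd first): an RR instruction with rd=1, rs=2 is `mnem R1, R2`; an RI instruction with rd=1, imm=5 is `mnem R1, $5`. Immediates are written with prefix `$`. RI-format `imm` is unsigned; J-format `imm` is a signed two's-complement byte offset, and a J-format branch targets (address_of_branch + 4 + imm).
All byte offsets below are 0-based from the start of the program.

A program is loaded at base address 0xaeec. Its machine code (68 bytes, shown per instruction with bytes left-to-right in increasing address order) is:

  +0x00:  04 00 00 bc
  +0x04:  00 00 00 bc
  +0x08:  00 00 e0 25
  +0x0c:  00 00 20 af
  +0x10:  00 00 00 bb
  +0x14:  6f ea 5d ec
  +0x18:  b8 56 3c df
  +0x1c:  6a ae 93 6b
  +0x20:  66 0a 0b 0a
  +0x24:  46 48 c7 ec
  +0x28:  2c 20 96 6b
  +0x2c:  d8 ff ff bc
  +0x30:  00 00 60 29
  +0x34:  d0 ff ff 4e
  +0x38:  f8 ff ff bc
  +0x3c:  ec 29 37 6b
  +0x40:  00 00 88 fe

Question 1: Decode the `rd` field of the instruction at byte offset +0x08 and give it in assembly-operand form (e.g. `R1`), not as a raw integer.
R7

@+08  little-endian(00 00 e0 25) = 0x25e00000
  top 8b → 0x25 → psh [R]
  rd: (w>>21)&0x7=0x7 → R7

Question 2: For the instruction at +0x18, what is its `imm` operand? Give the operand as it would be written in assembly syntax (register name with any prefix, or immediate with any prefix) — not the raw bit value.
$1857208

[18] b8 56 3c df → 0xdf3c56b8
  op=0xdf3c56b8>>24=0xdf ⇒ sbi (RI)
  rd: (w>>21)&0x7=0x1 → R1
  imm: (w>>0)&0x1fffff=0x1c56b8 → $1857208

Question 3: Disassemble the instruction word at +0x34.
jnz $-48

+0x34: d0 ff ff 4e ⇒ word 0x4effffd0 (little)
  opcode bits[31:24]=0x4e: jnz/J
  imm@[23:0]=0xffffd0 (s24→-48) ⇒ $-48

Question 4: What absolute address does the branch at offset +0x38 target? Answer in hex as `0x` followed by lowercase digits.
@+38  little-endian(f8 ff ff bc) = 0xbcfffff8
  top 8b → 0xbc → je [J]
  [23:0] imm=16777208 (s24→-8) = $-8
  target = base 0xaeec + off 0x38 + 4 + imm -8 = 0xaf20

0xaf20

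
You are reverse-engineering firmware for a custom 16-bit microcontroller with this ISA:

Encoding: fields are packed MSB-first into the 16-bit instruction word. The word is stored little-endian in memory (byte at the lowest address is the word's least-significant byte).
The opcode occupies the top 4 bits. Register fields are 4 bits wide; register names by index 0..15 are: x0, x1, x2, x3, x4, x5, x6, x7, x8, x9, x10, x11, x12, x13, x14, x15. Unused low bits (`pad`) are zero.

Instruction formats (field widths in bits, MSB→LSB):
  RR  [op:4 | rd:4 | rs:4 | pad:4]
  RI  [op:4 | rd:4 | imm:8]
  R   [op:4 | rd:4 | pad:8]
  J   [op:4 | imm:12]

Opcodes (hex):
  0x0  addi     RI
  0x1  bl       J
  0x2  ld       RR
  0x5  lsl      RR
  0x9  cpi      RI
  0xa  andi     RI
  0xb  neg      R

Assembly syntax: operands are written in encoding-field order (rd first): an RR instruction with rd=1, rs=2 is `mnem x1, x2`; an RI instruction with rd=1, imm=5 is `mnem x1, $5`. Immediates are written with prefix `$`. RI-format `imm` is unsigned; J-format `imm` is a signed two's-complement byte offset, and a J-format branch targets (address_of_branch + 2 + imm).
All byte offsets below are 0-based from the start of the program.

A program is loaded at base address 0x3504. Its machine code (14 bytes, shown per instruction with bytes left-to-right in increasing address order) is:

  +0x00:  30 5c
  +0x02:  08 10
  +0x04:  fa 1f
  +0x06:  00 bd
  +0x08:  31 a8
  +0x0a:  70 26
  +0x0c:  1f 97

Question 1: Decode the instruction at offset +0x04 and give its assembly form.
bl $-6

[04] fa 1f → 0x1ffa
  opcode bits[15:12]=0x1: bl/J
  imm@[11:0]=0xffa (s12→-6) ⇒ $-6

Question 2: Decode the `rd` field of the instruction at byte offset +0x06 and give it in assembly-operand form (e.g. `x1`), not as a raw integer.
x13

@+06  little-endian(00 bd) = 0xbd00
  top 4b → 0xb → neg [R]
  [11:8] rd=13 = x13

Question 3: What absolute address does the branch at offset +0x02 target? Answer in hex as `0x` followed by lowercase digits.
[02] 08 10 → 0x1008
  opcode bits[15:12]=0x1: bl/J
  imm@[11:0]=0x8 ⇒ $8
  target = base 0x3504 + off 0x02 + 2 + imm 8 = 0x3510

0x3510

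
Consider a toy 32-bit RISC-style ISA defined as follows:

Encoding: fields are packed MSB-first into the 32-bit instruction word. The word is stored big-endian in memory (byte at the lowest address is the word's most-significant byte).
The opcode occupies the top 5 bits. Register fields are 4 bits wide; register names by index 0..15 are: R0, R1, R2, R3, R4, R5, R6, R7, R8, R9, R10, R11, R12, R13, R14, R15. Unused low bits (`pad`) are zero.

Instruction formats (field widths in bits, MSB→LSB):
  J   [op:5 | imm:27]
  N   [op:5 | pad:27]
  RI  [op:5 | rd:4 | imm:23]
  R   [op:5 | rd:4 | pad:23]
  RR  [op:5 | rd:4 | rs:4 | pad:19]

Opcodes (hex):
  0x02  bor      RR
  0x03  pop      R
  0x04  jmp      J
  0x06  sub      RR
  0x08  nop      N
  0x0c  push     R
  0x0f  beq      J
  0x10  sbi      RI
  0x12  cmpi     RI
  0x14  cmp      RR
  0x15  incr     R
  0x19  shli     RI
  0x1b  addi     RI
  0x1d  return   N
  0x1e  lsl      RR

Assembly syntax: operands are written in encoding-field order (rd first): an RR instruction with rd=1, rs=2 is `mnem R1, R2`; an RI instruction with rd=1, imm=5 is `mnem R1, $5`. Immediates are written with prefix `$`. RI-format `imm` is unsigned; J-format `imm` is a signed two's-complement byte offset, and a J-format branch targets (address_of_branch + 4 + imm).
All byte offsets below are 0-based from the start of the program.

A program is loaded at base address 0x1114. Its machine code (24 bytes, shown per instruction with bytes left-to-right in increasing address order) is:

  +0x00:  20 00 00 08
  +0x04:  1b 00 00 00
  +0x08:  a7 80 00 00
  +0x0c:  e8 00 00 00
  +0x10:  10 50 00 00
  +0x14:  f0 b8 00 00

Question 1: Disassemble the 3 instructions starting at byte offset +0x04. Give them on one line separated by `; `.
off 0x04: read 1b 00 00 00 as big → 0x1b000000
  opcode bits[31:27]=0x3: pop/R
  [26:23] rd=6 = R6
off 0x08: read a7 80 00 00 as big → 0xa7800000
  opcode bits[31:27]=0x14: cmp/RR
  [26:23] rd=15 = R15
  [22:19] rs=0 = R0
off 0x0c: read e8 00 00 00 as big → 0xe8000000
  opcode bits[31:27]=0x1d: return/N

pop R6; cmp R15, R0; return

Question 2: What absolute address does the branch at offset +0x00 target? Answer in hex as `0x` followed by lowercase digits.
+0x00: 20 00 00 08 ⇒ word 0x20000008 (big)
  op=0x20000008>>27=0x4 ⇒ jmp (J)
  imm: (w>>0)&0x7ffffff=0x8 → $8
  target = base 0x1114 + off 0x00 + 4 + imm 8 = 0x1120

0x1120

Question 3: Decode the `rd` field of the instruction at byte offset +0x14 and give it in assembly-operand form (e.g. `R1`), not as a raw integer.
off 0x14: read f0 b8 00 00 as big → 0xf0b80000
  op=0xf0b80000>>27=0x1e ⇒ lsl (RR)
  [26:23] rd=1 = R1
  [22:19] rs=7 = R7

R1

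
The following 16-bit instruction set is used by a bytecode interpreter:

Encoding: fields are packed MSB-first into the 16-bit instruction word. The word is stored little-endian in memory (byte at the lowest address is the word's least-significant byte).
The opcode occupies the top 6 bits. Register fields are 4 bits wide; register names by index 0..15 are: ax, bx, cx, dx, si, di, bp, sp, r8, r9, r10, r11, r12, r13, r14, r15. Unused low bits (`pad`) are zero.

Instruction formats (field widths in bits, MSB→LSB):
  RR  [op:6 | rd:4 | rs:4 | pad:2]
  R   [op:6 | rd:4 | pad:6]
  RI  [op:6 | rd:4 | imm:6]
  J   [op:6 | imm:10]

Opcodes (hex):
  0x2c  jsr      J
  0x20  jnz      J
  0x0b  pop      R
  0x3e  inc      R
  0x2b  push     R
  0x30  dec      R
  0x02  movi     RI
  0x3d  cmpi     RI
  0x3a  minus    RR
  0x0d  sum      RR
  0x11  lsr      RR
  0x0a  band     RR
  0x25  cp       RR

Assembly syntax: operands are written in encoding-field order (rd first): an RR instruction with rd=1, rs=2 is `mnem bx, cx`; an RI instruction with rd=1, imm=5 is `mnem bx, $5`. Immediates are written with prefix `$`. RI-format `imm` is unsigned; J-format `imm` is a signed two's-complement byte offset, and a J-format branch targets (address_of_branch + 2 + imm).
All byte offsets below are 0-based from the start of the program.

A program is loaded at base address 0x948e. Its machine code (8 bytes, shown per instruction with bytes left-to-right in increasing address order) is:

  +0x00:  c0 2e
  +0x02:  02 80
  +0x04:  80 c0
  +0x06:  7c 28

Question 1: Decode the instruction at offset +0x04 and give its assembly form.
+0x04: 80 c0 ⇒ word 0xc080 (little)
  top 6b → 0x30 → dec [R]
  rd: (w>>6)&0xf=0x2 → cx

dec cx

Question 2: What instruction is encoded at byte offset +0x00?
@+00  little-endian(c0 2e) = 0x2ec0
  op=0x2ec0>>10=0xb ⇒ pop (R)
  [9:6] rd=11 = r11

pop r11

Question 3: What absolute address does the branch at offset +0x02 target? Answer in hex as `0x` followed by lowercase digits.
0x9494

[02] 02 80 → 0x8002
  opcode bits[15:10]=0x20: jnz/J
  imm@[9:0]=0x2 ⇒ $2
  target = base 0x948e + off 0x02 + 2 + imm 2 = 0x9494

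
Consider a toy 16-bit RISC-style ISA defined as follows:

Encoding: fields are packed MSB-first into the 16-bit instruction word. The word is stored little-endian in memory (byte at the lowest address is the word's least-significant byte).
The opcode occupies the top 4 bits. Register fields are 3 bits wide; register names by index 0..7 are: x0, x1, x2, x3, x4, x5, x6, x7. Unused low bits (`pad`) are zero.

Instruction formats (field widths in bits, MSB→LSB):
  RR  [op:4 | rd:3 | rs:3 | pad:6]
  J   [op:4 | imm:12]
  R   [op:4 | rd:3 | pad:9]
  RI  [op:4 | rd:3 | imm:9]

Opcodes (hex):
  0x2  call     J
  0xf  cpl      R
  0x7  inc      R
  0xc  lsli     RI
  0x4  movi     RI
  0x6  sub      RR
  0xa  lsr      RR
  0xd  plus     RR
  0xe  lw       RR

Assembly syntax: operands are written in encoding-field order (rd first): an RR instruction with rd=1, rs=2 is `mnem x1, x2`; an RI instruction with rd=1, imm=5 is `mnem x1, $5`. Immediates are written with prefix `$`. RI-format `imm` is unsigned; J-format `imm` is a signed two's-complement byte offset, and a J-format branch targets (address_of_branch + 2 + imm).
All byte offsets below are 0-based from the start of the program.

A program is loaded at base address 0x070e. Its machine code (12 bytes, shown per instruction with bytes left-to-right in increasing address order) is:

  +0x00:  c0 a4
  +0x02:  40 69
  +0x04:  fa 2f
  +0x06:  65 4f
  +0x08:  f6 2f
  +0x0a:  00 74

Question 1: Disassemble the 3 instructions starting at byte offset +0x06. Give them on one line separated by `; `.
+0x06: 65 4f ⇒ word 0x4f65 (little)
  op=0x4f65>>12=0x4 ⇒ movi (RI)
  rd: (w>>9)&0x7=0x7 → x7
  imm: (w>>0)&0x1ff=0x165 → $357
+0x08: f6 2f ⇒ word 0x2ff6 (little)
  op=0x2ff6>>12=0x2 ⇒ call (J)
  imm: (w>>0)&0xfff=0xff6 (s12→-10) → $-10
+0x0a: 00 74 ⇒ word 0x7400 (little)
  op=0x7400>>12=0x7 ⇒ inc (R)
  rd: (w>>9)&0x7=0x2 → x2

movi x7, $357; call $-10; inc x2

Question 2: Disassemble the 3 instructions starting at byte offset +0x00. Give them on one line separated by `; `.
lsr x2, x3; sub x4, x5; call $-6

[00] c0 a4 → 0xa4c0
  op=0xa4c0>>12=0xa ⇒ lsr (RR)
  [11:9] rd=2 = x2
  [8:6] rs=3 = x3
[02] 40 69 → 0x6940
  op=0x6940>>12=0x6 ⇒ sub (RR)
  [11:9] rd=4 = x4
  [8:6] rs=5 = x5
[04] fa 2f → 0x2ffa
  op=0x2ffa>>12=0x2 ⇒ call (J)
  [11:0] imm=4090 (s12→-6) = $-6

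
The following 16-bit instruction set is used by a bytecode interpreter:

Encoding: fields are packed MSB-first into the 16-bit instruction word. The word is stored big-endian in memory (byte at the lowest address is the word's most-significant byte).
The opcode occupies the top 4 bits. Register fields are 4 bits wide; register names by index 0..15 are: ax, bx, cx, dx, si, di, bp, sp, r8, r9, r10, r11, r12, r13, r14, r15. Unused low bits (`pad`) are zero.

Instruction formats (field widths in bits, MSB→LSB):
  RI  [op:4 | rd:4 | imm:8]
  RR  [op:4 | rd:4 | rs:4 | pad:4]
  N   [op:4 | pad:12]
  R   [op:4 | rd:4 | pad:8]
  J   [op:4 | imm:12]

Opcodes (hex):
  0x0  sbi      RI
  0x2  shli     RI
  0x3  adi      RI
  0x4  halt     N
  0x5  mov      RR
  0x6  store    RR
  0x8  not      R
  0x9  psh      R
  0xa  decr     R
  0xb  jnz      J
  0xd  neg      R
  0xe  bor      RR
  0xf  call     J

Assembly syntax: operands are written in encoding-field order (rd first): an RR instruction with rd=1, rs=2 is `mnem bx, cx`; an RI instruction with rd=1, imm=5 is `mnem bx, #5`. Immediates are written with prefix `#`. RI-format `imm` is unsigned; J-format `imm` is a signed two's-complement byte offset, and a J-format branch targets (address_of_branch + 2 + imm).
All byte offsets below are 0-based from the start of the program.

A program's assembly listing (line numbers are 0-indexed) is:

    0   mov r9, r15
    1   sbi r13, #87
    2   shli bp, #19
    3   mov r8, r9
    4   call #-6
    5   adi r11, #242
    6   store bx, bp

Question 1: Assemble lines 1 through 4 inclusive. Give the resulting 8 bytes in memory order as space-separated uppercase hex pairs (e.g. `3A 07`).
0D 57 26 13 58 90 FF FA

line 1 (sbi): pack op=0x0:4|rd=13:4|imm=87:8 = 0x0d57; big→ 0d 57
line 2 (shli): pack op=0x2:4|rd=6:4|imm=19:8 = 0x2613; big→ 26 13
line 3 (mov): pack op=0x5:4|rd=8:4|rs=9:4|pad=0:4 = 0x5890; big→ 58 90
line 4 (call): pack op=0xf:4|imm=-6:12 = 0xfffa; big→ ff fa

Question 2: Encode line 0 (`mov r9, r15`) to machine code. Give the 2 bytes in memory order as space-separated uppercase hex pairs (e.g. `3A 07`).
0. mov fields op=0x5:4|rd=9:4|rs=15:4|pad=0:4 → word 59f0h → 59 f0

59 F0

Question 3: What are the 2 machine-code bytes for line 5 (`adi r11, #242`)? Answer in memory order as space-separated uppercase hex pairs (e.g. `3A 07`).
line 5 (adi): pack op=0x3:4|rd=11:4|imm=242:8 = 0x3bf2; big→ 3b f2

3B F2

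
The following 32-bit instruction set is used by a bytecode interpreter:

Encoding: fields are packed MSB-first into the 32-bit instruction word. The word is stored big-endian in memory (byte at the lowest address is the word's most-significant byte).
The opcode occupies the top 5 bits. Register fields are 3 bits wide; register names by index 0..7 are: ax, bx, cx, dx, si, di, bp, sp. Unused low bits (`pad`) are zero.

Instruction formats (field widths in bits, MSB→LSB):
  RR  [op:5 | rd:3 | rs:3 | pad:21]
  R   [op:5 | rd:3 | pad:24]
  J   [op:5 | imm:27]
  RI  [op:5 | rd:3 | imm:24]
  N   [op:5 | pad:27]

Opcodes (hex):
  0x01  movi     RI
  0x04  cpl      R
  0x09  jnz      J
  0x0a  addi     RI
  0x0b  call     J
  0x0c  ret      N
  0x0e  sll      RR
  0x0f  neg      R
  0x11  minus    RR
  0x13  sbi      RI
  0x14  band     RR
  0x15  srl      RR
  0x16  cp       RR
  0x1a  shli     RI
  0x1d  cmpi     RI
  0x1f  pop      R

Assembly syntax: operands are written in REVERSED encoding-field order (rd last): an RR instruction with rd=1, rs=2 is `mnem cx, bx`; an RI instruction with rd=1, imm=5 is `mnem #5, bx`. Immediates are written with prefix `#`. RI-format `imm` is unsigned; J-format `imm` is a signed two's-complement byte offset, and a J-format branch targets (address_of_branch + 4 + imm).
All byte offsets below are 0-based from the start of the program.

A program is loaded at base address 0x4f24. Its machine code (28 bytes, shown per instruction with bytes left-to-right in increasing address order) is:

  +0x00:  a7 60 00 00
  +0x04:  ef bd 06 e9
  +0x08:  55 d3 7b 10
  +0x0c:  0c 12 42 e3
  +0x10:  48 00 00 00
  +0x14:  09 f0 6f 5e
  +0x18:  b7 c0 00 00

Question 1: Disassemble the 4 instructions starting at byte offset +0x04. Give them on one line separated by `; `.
cmpi #12388073, sp; addi #13859600, di; movi #1196771, si; jnz #0

off 0x04: read ef bd 06 e9 as big → 0xefbd06e9
  opcode bits[31:27]=0x1d: cmpi/RI
  [26:24] rd=7 = sp
  [23:0] imm=12388073 = #12388073
off 0x08: read 55 d3 7b 10 as big → 0x55d37b10
  opcode bits[31:27]=0xa: addi/RI
  [26:24] rd=5 = di
  [23:0] imm=13859600 = #13859600
off 0x0c: read 0c 12 42 e3 as big → 0x0c1242e3
  opcode bits[31:27]=0x1: movi/RI
  [26:24] rd=4 = si
  [23:0] imm=1196771 = #1196771
off 0x10: read 48 00 00 00 as big → 0x48000000
  opcode bits[31:27]=0x9: jnz/J
  [26:0] imm=0 = #0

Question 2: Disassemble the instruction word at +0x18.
cp bp, sp

+0x18: b7 c0 00 00 ⇒ word 0xb7c00000 (big)
  opcode bits[31:27]=0x16: cp/RR
  [26:24] rd=7 = sp
  [23:21] rs=6 = bp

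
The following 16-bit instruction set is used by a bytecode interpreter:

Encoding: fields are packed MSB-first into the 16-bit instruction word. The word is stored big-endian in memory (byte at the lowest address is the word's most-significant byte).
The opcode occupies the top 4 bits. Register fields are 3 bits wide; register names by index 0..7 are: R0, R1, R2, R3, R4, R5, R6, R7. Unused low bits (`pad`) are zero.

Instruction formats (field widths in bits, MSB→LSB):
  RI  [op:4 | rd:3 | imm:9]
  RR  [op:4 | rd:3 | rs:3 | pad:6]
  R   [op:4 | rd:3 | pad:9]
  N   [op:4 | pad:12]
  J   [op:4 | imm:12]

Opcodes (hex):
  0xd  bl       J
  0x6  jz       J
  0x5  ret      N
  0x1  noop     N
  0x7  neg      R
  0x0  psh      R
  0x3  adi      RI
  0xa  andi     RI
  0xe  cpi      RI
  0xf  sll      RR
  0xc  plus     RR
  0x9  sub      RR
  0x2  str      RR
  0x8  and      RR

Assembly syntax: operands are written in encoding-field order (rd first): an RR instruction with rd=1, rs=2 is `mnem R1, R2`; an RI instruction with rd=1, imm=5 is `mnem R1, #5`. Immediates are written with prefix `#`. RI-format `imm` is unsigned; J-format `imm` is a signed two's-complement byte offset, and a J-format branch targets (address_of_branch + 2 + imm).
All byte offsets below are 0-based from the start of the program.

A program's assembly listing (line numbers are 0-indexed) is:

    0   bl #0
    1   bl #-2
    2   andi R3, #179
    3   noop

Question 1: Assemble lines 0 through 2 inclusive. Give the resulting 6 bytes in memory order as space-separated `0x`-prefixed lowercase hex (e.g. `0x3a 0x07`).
0xd0 0x00 0xdf 0xfe 0xa6 0xb3

0. bl fields op=0xd:4|imm=0:12 → word d000h → d0 00
1. bl fields op=0xd:4|imm=-2:12 → word dffeh → df fe
2. andi fields op=0xa:4|rd=3:3|imm=179:9 → word a6b3h → a6 b3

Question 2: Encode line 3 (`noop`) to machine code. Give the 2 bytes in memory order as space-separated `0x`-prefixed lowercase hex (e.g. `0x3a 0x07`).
0x10 0x00

3. noop fields op=0x1:4|pad=0:12 → word 1000h → 10 00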